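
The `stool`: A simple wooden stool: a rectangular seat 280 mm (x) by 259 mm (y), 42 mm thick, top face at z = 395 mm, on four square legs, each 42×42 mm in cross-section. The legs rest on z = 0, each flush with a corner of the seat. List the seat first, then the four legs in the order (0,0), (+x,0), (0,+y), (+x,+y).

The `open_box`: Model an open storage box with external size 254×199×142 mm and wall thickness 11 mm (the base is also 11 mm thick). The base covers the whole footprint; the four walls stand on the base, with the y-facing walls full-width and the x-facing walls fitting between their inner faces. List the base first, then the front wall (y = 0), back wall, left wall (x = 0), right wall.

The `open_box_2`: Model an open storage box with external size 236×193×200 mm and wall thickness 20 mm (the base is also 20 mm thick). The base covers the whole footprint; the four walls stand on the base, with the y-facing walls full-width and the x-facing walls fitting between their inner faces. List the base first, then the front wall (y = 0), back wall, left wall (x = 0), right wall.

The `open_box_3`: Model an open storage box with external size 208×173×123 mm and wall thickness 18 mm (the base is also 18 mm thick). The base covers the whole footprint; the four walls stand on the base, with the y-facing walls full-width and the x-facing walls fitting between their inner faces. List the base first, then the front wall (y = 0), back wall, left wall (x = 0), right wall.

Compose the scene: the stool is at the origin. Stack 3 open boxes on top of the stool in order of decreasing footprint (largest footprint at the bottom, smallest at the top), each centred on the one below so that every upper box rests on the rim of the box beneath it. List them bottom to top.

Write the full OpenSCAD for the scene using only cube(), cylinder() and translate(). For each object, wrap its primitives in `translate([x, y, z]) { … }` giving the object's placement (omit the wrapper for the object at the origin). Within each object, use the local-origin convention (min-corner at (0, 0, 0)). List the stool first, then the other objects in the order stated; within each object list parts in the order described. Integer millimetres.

translate([0, 0, 353]) cube([280, 259, 42]);
cube([42, 42, 353]);
translate([238, 0, 0]) cube([42, 42, 353]);
translate([0, 217, 0]) cube([42, 42, 353]);
translate([238, 217, 0]) cube([42, 42, 353]);
translate([13, 30, 395]) {
  cube([254, 199, 11]);
  translate([0, 0, 11]) cube([254, 11, 131]);
  translate([0, 188, 11]) cube([254, 11, 131]);
  translate([0, 11, 11]) cube([11, 177, 131]);
  translate([243, 11, 11]) cube([11, 177, 131]);
}
translate([22, 33, 537]) {
  cube([236, 193, 20]);
  translate([0, 0, 20]) cube([236, 20, 180]);
  translate([0, 173, 20]) cube([236, 20, 180]);
  translate([0, 20, 20]) cube([20, 153, 180]);
  translate([216, 20, 20]) cube([20, 153, 180]);
}
translate([36, 43, 737]) {
  cube([208, 173, 18]);
  translate([0, 0, 18]) cube([208, 18, 105]);
  translate([0, 155, 18]) cube([208, 18, 105]);
  translate([0, 18, 18]) cube([18, 137, 105]);
  translate([190, 18, 18]) cube([18, 137, 105]);
}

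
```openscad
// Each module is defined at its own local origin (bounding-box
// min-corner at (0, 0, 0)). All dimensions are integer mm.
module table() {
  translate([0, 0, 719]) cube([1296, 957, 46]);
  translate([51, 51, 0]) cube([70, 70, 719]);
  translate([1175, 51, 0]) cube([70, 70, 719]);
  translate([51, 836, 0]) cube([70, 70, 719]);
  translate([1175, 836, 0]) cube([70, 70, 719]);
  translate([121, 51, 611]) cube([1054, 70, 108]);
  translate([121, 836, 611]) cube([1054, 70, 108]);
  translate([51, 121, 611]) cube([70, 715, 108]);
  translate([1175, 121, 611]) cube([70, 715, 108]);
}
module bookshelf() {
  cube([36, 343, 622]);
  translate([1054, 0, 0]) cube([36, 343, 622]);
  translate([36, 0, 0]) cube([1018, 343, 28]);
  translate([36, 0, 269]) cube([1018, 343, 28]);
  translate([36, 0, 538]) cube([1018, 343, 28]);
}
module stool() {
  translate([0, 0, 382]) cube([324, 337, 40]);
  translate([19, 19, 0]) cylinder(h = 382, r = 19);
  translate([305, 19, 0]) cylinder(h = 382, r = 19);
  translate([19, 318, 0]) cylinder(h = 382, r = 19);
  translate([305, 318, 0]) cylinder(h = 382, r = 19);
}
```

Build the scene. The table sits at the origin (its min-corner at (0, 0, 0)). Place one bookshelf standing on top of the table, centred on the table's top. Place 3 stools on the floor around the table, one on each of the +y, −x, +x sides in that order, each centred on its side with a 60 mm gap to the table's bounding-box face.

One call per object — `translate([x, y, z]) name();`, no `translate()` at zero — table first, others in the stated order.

table();
translate([103, 307, 765]) bookshelf();
translate([486, 1017, 0]) stool();
translate([-384, 310, 0]) stool();
translate([1356, 310, 0]) stool();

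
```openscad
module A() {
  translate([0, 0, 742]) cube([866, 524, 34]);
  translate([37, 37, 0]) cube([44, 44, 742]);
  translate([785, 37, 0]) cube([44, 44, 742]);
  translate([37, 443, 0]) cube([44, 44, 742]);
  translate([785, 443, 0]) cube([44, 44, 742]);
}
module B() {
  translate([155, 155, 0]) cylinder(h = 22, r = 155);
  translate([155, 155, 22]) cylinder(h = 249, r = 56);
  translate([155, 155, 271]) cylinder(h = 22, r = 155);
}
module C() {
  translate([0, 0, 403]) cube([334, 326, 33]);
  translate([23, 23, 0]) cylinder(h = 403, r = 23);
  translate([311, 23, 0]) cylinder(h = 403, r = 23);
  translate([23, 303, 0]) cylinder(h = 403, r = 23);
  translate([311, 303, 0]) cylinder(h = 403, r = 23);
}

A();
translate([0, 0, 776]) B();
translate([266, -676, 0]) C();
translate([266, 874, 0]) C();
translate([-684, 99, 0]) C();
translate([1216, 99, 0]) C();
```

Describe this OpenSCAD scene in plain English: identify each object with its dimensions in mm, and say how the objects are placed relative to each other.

A is a rectangular dining table. The top is 866×524×34 mm with its upper surface at z = 776 mm. It stands on four 44×44 mm square legs, each inset 37 mm from the nearest pair of top edges, running from the floor to the underside of the top.

B is a spool: two coaxial disc flanges of radius 155 mm and thickness 22 mm, joined by a core cylinder of radius 56 mm and height 249 mm. The lower flange rests on z = 0 and the three cylinders share a vertical axis.

C is a simple wooden stool: a rectangular seat 334 mm (x) by 326 mm (y), 33 mm thick, top face at z = 436 mm, on four round legs, each 46 mm in diameter. The legs rest on z = 0, each leg's axis is inset half a diameter from the nearest pair of seat edges (so the leg's bounding box is flush with the corner).

The spool is on top of the table. Four stools sit around the table at the −y, +y, −x, +x sides.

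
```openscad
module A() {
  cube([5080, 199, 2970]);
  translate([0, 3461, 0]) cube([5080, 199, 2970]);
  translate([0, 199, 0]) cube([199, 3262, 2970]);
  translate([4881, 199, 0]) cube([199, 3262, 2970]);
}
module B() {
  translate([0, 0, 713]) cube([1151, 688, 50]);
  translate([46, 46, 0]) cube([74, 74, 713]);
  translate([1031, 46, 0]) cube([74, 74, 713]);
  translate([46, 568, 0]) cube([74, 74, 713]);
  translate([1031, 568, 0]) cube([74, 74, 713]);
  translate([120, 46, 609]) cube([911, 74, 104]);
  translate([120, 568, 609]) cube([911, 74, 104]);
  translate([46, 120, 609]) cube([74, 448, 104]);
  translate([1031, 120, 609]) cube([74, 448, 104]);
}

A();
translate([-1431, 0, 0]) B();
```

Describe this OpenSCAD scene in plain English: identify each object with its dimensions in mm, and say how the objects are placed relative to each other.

A is the wall frame of a small rectangular building: four walls, each 2970 mm tall and 199 mm thick, enclosing a footprint 5080 mm (x) by 3660 mm (y) outside-to-outside, with no floor or roof. The front and back walls (the −y and +y sides) span the full width; the two side walls fit between them.

B is a table: top 1151 mm (x) × 688 mm (y), 50 mm thick, upper face at z = 763 mm, on four 74×74 mm square legs, each inset 46 mm from the nearest pair of top edges, running from z = 0 to the bottom of the top. Four apron rails, 74 mm thick and 104 mm tall, run between adjacent legs with their top edges flush with the underside of the top and their outer faces flush with the legs' outer faces.

The table is on the floor beside the house frame on its −x side.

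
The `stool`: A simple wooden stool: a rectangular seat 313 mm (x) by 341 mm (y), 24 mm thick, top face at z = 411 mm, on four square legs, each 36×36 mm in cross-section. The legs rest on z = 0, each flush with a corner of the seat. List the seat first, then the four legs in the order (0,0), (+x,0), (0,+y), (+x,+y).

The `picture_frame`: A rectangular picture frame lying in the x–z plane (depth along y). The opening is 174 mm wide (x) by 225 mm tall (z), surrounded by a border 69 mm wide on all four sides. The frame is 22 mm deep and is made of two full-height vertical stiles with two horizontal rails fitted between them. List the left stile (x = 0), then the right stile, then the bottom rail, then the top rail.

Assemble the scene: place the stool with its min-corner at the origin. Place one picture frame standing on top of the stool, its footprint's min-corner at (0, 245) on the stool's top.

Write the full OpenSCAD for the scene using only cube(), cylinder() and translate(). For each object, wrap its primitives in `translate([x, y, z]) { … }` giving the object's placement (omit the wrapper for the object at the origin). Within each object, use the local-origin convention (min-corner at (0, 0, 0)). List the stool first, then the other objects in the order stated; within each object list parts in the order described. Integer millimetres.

translate([0, 0, 387]) cube([313, 341, 24]);
cube([36, 36, 387]);
translate([277, 0, 0]) cube([36, 36, 387]);
translate([0, 305, 0]) cube([36, 36, 387]);
translate([277, 305, 0]) cube([36, 36, 387]);
translate([0, 245, 411]) {
  cube([69, 22, 363]);
  translate([243, 0, 0]) cube([69, 22, 363]);
  translate([69, 0, 0]) cube([174, 22, 69]);
  translate([69, 0, 294]) cube([174, 22, 69]);
}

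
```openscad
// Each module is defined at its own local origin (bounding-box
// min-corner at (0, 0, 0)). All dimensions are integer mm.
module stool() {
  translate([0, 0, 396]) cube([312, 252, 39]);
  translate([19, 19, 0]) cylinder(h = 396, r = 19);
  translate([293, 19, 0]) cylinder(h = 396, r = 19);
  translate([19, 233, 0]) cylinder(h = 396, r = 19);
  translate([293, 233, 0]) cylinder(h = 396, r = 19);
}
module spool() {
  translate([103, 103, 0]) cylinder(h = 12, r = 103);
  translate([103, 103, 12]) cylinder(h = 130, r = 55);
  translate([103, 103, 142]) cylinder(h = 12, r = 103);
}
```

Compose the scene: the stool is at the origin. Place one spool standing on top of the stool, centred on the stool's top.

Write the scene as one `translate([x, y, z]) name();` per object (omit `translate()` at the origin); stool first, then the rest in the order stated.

stool();
translate([53, 23, 435]) spool();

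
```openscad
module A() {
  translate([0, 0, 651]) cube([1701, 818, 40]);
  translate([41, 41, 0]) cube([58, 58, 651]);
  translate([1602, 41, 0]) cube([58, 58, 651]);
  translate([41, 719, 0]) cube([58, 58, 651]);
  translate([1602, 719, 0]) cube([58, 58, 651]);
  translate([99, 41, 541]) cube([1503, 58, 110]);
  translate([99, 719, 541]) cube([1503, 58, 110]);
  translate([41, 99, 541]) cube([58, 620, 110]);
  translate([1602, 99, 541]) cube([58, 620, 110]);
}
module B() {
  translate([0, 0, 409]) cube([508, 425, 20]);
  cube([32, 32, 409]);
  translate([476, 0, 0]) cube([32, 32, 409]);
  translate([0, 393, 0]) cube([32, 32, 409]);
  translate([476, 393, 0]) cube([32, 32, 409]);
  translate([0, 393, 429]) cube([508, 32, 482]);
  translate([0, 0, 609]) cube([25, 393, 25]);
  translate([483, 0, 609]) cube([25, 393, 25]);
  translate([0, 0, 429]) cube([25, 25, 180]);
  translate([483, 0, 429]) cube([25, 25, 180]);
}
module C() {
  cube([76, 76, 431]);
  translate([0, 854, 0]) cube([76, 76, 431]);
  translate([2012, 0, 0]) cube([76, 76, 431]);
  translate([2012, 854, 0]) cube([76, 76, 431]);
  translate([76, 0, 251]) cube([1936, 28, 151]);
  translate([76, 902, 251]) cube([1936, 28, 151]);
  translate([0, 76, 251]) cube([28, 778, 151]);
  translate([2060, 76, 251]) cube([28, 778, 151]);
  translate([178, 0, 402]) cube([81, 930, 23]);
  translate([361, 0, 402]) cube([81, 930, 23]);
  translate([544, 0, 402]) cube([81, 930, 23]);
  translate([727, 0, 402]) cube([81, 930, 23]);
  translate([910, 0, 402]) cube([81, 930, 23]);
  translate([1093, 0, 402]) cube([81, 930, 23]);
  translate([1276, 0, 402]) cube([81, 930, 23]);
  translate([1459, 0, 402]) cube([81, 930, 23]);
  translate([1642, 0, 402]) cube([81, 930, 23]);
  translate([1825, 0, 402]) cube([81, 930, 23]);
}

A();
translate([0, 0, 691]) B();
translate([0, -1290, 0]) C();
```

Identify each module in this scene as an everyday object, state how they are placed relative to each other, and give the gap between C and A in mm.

The bed frame's nearest face is 360 mm from the table's −y face.

A is a table. B is a chair. C is a bed frame. The chair is on top of the table. The bed frame is on the floor beside the table on its −y side. The gap between the bed frame and the table is 360 mm.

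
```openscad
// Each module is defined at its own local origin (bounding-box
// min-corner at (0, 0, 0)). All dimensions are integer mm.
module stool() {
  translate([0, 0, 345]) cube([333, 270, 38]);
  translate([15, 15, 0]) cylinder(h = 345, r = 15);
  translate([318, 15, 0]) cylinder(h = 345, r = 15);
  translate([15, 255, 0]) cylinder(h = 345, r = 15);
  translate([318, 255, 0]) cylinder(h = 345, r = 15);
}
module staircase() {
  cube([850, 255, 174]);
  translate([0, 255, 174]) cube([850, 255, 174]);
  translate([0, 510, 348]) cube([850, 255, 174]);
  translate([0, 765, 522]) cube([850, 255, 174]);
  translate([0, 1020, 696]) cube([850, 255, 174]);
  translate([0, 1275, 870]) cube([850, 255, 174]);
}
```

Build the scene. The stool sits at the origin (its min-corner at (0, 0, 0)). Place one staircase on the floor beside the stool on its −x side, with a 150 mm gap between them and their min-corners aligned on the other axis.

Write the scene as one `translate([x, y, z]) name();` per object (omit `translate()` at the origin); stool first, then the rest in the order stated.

stool();
translate([-1000, 0, 0]) staircase();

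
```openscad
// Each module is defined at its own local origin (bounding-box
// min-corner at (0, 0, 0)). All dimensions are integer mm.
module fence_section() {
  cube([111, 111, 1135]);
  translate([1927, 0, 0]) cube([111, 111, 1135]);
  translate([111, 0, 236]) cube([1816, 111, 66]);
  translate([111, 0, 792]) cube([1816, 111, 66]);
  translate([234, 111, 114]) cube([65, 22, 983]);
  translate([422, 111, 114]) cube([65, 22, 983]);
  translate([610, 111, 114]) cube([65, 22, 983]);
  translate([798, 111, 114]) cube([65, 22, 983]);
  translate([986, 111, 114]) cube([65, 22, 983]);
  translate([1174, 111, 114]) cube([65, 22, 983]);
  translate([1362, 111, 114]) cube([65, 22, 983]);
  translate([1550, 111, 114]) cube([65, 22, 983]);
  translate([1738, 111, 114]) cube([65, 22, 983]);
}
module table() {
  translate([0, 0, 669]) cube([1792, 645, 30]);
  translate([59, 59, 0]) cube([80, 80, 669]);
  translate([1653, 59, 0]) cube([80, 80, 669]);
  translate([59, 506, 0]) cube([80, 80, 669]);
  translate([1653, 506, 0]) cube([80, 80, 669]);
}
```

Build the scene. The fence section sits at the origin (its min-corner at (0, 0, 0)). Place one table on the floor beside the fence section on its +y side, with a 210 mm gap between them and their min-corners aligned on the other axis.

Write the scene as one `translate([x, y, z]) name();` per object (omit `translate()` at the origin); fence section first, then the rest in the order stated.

fence_section();
translate([0, 343, 0]) table();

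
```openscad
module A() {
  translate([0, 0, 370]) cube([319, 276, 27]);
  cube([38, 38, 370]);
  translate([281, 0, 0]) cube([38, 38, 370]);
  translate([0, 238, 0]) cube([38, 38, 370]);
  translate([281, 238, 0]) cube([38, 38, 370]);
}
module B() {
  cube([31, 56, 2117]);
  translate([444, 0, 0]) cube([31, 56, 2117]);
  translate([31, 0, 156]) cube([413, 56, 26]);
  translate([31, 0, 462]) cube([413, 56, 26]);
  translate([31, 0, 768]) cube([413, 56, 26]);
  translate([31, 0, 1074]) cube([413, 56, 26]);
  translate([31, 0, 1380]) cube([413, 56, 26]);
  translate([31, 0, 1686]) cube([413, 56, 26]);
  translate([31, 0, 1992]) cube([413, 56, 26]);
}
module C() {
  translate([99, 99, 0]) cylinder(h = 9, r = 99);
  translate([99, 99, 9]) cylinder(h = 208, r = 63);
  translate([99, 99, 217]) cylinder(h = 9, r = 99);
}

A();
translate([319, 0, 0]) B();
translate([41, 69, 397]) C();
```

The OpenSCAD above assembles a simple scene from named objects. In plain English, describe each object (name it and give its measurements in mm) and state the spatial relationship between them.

A is a four-legged stool. The seat is a 319×276×27 mm slab whose top surface is at z = 397 mm; four square legs, each 38×38 mm in cross-section, run from the floor (z = 0) to the underside of the seat, each flush with a corner of the seat.

B is a wooden ladder with two side rails of 31×56 mm section and 2117 mm height, set 475 mm apart overall. Between them run 7 rectangular rungs (56 mm deep, 26 mm thick), front faces flush with the rails' −y face. The bottom of the first rung is 156 mm above the floor and each subsequent rung is 306 mm higher than the one below.

C is a spool: two coaxial disc flanges of radius 99 mm and thickness 9 mm, joined by a core cylinder of radius 63 mm and height 208 mm. The lower flange rests on z = 0 and the three cylinders share a vertical axis.

The ladder is against the stool's +x side, with their −y faces flush. The spool is on top of the stool.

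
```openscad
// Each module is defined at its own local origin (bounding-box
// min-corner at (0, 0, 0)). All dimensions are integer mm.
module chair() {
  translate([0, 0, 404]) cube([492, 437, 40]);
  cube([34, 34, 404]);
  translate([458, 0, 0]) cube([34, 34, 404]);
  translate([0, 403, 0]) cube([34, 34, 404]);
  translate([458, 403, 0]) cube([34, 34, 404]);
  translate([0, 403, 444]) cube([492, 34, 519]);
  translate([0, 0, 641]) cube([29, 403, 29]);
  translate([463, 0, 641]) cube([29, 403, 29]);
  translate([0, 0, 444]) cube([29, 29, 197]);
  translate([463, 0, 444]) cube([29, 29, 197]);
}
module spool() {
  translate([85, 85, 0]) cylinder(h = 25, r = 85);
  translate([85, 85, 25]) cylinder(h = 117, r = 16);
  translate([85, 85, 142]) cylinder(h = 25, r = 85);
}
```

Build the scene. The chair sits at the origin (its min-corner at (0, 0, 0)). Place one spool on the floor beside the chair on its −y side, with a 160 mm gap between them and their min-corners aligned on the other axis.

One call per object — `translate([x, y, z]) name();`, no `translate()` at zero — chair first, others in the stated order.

chair();
translate([0, -330, 0]) spool();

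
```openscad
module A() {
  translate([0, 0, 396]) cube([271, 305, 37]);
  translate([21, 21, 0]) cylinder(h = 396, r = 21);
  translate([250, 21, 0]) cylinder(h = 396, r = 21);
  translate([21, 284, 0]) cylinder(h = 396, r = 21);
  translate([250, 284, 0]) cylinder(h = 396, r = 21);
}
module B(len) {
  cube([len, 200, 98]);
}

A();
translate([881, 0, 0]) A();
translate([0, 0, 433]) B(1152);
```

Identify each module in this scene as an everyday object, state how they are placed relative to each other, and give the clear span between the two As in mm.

Second stool starts at x = 881; first ends at x = 271; clear span = 881 − 271 = 610 mm.

A is a stool. B is a beam. A beam spans the tops of two stools. The clear span between the two stools is 610 mm.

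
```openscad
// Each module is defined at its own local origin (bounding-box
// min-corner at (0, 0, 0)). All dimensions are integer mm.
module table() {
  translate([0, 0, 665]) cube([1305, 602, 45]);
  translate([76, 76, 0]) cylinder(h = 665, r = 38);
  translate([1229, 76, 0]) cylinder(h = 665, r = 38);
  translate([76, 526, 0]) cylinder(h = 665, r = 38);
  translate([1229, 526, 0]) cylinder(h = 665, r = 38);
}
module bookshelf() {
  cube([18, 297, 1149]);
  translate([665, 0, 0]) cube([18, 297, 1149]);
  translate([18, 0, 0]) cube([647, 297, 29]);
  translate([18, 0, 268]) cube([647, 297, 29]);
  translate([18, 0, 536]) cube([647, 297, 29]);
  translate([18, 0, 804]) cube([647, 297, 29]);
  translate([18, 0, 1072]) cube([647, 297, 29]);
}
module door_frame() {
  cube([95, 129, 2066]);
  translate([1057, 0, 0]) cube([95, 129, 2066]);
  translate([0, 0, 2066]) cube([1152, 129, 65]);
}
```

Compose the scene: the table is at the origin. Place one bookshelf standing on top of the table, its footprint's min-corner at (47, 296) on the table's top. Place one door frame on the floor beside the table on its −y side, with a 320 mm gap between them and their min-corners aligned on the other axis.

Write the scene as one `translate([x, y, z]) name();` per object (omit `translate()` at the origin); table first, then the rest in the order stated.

table();
translate([47, 296, 710]) bookshelf();
translate([0, -449, 0]) door_frame();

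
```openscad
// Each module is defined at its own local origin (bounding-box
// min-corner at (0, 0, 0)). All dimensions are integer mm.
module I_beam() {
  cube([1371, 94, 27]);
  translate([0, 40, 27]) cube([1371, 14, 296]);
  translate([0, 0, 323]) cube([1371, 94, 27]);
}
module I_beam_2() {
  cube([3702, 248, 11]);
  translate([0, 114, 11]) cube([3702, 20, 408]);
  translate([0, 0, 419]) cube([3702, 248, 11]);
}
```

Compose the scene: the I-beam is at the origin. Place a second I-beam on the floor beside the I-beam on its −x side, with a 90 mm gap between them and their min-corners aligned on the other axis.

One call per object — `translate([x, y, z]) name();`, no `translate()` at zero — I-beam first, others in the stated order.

I_beam();
translate([-3792, 0, 0]) I_beam_2();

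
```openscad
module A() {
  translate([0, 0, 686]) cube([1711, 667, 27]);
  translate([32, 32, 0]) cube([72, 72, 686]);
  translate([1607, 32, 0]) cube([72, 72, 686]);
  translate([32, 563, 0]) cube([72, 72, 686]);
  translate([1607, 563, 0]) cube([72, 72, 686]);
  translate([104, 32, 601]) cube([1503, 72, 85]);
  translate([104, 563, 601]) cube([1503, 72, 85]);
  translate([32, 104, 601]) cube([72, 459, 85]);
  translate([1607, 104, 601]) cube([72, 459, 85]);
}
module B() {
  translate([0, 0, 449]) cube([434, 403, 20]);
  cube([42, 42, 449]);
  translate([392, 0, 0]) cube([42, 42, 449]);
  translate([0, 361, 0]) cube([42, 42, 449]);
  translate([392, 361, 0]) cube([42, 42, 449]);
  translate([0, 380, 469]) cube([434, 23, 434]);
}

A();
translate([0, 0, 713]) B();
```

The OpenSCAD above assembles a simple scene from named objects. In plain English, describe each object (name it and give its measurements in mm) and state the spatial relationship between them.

A is a rectangular dining table. The top is 1711×667×27 mm with its upper surface at z = 713 mm. It stands on four 72×72 mm square legs, each inset 32 mm from the nearest pair of top edges, running from the floor to the underside of the top. Four apron rails, 72 mm thick and 85 mm tall, run between adjacent legs with their top edges flush with the underside of the top and their outer faces flush with the legs' outer faces.

B is a chair: 434×403 mm seat, 20 mm thick, top at z = 469 mm, on four 42 mm square corner legs flush with the seat edges. A 23 mm thick backrest slab spans the full seat width, extending 434 mm above the seat top, its back face flush with the seat's +y edge.

The chair is on top of the table.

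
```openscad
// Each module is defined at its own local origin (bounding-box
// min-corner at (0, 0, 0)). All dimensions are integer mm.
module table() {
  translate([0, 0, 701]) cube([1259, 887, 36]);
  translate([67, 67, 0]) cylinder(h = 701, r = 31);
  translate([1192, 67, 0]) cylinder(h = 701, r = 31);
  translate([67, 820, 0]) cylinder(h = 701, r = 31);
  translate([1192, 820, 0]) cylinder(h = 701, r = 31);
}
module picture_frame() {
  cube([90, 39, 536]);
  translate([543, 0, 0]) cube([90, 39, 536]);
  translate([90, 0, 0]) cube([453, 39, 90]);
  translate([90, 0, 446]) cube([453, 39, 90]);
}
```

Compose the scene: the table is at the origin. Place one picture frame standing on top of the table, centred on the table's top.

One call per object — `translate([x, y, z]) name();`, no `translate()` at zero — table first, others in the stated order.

table();
translate([313, 424, 737]) picture_frame();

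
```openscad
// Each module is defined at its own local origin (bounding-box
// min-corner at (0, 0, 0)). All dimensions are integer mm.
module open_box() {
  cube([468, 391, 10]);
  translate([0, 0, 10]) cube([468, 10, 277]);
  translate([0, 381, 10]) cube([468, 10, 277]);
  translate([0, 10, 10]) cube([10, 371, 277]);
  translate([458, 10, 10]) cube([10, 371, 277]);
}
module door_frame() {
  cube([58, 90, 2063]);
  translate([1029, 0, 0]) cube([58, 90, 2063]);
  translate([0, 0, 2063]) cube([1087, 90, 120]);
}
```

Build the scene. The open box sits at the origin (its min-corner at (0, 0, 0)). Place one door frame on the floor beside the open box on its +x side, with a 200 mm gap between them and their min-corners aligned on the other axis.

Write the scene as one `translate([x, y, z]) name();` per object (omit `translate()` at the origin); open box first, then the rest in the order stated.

open_box();
translate([668, 0, 0]) door_frame();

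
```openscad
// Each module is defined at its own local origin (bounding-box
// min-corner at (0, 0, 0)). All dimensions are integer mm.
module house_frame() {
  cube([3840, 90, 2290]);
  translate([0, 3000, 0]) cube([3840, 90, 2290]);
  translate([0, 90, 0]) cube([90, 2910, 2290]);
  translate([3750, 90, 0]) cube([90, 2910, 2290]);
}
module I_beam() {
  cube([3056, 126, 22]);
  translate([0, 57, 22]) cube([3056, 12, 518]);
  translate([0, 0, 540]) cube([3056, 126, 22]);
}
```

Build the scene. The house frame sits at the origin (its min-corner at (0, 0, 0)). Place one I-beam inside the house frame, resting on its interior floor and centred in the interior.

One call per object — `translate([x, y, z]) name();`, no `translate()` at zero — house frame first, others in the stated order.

house_frame();
translate([392, 1482, 0]) I_beam();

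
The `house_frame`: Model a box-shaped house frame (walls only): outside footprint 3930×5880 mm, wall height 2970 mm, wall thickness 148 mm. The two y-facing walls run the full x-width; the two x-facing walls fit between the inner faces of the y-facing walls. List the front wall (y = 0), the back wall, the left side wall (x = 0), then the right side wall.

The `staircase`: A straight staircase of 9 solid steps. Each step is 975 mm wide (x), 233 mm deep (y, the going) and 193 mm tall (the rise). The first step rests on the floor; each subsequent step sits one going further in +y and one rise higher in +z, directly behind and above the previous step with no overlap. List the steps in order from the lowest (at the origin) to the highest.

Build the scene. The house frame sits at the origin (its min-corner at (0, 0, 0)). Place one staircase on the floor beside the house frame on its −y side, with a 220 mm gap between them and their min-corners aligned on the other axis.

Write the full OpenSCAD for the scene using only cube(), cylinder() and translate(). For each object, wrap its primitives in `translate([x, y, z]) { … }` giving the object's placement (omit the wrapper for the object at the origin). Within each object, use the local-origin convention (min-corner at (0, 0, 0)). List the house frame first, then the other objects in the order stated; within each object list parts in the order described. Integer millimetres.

cube([3930, 148, 2970]);
translate([0, 5732, 0]) cube([3930, 148, 2970]);
translate([0, 148, 0]) cube([148, 5584, 2970]);
translate([3782, 148, 0]) cube([148, 5584, 2970]);
translate([0, -2317, 0]) {
  cube([975, 233, 193]);
  translate([0, 233, 193]) cube([975, 233, 193]);
  translate([0, 466, 386]) cube([975, 233, 193]);
  translate([0, 699, 579]) cube([975, 233, 193]);
  translate([0, 932, 772]) cube([975, 233, 193]);
  translate([0, 1165, 965]) cube([975, 233, 193]);
  translate([0, 1398, 1158]) cube([975, 233, 193]);
  translate([0, 1631, 1351]) cube([975, 233, 193]);
  translate([0, 1864, 1544]) cube([975, 233, 193]);
}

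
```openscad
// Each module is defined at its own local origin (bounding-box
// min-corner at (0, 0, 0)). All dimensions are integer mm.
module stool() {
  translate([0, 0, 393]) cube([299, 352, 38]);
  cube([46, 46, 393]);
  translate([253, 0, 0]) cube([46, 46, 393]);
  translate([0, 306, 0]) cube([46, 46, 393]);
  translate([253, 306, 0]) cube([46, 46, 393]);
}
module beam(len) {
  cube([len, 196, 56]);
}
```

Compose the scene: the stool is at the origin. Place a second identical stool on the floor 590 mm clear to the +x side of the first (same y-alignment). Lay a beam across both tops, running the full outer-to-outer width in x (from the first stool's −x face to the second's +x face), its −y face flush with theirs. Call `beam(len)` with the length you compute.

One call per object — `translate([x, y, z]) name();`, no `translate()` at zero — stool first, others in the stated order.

stool();
translate([889, 0, 0]) stool();
translate([0, 0, 431]) beam(1188);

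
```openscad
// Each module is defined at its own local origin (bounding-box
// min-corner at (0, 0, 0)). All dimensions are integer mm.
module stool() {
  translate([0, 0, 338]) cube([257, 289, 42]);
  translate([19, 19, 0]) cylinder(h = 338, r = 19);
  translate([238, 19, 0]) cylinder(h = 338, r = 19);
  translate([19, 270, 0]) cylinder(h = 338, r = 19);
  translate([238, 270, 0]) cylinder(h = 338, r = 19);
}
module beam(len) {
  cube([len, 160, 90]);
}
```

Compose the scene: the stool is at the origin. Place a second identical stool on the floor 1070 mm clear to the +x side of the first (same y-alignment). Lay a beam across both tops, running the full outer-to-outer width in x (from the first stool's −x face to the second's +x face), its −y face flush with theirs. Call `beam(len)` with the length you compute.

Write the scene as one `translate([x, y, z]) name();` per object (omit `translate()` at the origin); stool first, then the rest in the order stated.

stool();
translate([1327, 0, 0]) stool();
translate([0, 0, 380]) beam(1584);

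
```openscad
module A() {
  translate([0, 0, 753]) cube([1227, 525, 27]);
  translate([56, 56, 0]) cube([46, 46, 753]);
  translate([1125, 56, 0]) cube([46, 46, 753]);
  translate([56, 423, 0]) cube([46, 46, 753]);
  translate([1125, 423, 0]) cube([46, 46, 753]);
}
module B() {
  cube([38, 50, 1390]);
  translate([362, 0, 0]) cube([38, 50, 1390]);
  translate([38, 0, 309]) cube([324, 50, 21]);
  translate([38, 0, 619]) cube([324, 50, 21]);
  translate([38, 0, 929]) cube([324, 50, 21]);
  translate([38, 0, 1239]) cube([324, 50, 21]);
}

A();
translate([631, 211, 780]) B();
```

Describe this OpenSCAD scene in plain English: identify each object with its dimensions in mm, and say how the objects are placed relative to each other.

A is a table: top 1227 mm (x) × 525 mm (y), 27 mm thick, upper face at z = 780 mm, on four 46×46 mm square legs, each inset 56 mm from the nearest pair of top edges, running from z = 0 to the bottom of the top.

B is a straight ladder. Two 38×50 mm vertical rails, 1390 mm tall, stand 400 mm apart (outside-to-outside) with their front faces coplanar on the −y side. 4 rungs, each 50 mm deep and 21 mm tall, span between the inner faces of the rails, front faces flush with the rails. The lowest rung's underside is at z = 309 mm and rungs are spaced 310 mm apart (underside to underside).

The ladder is on top of the table.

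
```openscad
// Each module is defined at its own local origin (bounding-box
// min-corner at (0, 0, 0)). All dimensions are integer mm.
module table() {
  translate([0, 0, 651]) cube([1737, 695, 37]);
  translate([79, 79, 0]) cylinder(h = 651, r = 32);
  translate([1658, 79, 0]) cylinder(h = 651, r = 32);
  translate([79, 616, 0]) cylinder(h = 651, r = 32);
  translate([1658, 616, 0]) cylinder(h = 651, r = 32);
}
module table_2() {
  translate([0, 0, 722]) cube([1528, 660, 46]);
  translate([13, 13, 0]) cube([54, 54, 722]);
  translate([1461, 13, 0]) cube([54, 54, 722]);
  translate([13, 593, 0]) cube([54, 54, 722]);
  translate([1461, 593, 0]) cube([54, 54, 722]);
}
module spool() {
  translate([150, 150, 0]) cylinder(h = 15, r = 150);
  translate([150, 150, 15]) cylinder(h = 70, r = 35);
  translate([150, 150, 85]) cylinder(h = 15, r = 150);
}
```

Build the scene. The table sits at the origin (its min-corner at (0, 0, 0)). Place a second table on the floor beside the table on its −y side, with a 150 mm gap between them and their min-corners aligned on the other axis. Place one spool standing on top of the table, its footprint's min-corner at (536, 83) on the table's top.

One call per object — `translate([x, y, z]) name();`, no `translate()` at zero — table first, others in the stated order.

table();
translate([0, -810, 0]) table_2();
translate([536, 83, 688]) spool();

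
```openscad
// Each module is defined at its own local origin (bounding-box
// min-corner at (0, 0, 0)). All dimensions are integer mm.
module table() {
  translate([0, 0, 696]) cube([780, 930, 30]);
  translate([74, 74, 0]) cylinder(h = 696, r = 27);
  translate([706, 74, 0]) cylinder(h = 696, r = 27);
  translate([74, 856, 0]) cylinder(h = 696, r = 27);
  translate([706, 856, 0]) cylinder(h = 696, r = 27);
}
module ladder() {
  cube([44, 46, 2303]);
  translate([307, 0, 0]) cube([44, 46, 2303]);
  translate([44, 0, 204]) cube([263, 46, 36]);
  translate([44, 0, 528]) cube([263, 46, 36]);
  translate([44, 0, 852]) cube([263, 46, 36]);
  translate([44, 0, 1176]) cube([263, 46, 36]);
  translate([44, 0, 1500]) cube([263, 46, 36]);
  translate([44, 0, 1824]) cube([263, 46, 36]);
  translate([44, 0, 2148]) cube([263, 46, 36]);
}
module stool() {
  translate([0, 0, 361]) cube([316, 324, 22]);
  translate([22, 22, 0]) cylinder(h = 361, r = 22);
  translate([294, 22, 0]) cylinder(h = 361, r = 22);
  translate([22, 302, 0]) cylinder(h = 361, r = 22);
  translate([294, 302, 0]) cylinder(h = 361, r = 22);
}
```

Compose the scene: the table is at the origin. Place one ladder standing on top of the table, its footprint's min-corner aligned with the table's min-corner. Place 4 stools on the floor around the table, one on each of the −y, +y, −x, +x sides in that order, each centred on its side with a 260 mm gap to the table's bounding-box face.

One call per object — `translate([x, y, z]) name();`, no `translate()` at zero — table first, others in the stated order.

table();
translate([0, 0, 726]) ladder();
translate([232, -584, 0]) stool();
translate([232, 1190, 0]) stool();
translate([-576, 303, 0]) stool();
translate([1040, 303, 0]) stool();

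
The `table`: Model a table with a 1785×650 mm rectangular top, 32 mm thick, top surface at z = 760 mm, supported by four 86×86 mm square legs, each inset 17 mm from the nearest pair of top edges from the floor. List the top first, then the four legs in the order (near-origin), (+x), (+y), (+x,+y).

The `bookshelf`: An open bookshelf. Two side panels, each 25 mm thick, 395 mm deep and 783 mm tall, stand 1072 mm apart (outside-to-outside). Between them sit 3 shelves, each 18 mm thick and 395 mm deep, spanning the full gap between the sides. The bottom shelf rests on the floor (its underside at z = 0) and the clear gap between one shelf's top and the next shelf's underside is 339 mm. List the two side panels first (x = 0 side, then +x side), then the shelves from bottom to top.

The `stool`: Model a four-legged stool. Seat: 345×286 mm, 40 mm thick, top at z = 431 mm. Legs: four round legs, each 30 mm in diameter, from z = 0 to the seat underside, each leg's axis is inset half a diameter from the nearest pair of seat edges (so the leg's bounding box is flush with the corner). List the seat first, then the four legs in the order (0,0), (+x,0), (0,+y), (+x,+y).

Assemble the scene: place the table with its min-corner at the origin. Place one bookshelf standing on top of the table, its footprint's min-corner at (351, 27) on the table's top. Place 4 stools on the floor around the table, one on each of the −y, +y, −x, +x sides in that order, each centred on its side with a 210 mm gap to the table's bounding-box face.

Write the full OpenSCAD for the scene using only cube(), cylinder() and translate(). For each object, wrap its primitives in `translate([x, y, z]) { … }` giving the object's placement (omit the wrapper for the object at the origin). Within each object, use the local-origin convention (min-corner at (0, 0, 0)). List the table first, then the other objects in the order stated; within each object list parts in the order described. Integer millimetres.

translate([0, 0, 728]) cube([1785, 650, 32]);
translate([17, 17, 0]) cube([86, 86, 728]);
translate([1682, 17, 0]) cube([86, 86, 728]);
translate([17, 547, 0]) cube([86, 86, 728]);
translate([1682, 547, 0]) cube([86, 86, 728]);
translate([351, 27, 760]) {
  cube([25, 395, 783]);
  translate([1047, 0, 0]) cube([25, 395, 783]);
  translate([25, 0, 0]) cube([1022, 395, 18]);
  translate([25, 0, 357]) cube([1022, 395, 18]);
  translate([25, 0, 714]) cube([1022, 395, 18]);
}
translate([720, -496, 0]) {
  translate([0, 0, 391]) cube([345, 286, 40]);
  translate([15, 15, 0]) cylinder(h = 391, r = 15);
  translate([330, 15, 0]) cylinder(h = 391, r = 15);
  translate([15, 271, 0]) cylinder(h = 391, r = 15);
  translate([330, 271, 0]) cylinder(h = 391, r = 15);
}
translate([720, 860, 0]) {
  translate([0, 0, 391]) cube([345, 286, 40]);
  translate([15, 15, 0]) cylinder(h = 391, r = 15);
  translate([330, 15, 0]) cylinder(h = 391, r = 15);
  translate([15, 271, 0]) cylinder(h = 391, r = 15);
  translate([330, 271, 0]) cylinder(h = 391, r = 15);
}
translate([-555, 182, 0]) {
  translate([0, 0, 391]) cube([345, 286, 40]);
  translate([15, 15, 0]) cylinder(h = 391, r = 15);
  translate([330, 15, 0]) cylinder(h = 391, r = 15);
  translate([15, 271, 0]) cylinder(h = 391, r = 15);
  translate([330, 271, 0]) cylinder(h = 391, r = 15);
}
translate([1995, 182, 0]) {
  translate([0, 0, 391]) cube([345, 286, 40]);
  translate([15, 15, 0]) cylinder(h = 391, r = 15);
  translate([330, 15, 0]) cylinder(h = 391, r = 15);
  translate([15, 271, 0]) cylinder(h = 391, r = 15);
  translate([330, 271, 0]) cylinder(h = 391, r = 15);
}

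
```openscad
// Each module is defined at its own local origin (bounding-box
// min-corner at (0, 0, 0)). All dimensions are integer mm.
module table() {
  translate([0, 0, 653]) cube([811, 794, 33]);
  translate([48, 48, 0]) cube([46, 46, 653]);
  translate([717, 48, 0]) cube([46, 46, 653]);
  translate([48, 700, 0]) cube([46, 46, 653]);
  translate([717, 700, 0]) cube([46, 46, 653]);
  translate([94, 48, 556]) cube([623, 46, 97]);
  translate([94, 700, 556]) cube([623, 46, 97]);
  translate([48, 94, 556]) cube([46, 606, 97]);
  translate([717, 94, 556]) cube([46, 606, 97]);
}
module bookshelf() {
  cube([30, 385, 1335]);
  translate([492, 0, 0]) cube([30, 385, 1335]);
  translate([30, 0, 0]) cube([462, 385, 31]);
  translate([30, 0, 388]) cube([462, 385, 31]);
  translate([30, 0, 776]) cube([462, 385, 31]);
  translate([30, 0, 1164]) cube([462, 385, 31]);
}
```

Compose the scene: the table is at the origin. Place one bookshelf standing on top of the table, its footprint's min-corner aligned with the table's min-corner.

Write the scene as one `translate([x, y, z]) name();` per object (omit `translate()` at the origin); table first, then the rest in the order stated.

table();
translate([0, 0, 686]) bookshelf();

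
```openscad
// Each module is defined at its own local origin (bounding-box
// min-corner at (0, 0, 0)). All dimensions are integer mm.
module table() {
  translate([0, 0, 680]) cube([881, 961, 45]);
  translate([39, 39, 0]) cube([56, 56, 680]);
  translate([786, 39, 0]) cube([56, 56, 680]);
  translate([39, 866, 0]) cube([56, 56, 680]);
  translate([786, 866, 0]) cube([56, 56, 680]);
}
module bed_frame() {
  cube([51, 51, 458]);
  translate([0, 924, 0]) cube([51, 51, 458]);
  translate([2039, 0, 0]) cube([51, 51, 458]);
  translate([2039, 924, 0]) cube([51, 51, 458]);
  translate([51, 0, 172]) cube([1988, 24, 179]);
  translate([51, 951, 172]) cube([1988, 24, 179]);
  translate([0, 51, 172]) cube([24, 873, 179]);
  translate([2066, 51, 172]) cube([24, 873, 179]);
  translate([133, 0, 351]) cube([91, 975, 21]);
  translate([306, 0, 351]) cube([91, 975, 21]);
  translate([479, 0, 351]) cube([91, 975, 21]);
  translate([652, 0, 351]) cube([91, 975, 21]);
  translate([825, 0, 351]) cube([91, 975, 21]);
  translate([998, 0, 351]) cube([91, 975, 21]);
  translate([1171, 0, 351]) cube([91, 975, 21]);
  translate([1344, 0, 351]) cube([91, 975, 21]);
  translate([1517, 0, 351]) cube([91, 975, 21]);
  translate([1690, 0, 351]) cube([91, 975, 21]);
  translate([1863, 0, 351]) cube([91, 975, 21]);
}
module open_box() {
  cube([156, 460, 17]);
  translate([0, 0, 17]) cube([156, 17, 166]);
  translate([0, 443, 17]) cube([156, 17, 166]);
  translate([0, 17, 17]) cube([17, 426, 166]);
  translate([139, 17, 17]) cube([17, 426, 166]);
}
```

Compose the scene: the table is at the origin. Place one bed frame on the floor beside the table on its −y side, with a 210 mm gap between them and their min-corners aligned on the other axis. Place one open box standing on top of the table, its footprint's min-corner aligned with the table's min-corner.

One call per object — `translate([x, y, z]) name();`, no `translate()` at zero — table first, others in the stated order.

table();
translate([0, -1185, 0]) bed_frame();
translate([0, 0, 725]) open_box();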